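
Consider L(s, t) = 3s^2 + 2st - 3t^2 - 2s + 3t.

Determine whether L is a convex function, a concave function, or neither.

L is quadratic, so its Hessian is the constant matrix H = [[6, 2], [2, -6]].
det(H) = -40, tr(H) = 0.
det(H) < 0, so H is indefinite: neither convex nor concave.

neither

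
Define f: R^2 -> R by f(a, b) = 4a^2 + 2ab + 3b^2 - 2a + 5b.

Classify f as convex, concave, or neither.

f is quadratic, so its Hessian is the constant matrix H = [[8, 2], [2, 6]].
det(H) = 44, tr(H) = 14.
det(H) > 0 and tr(H) > 0, so H is positive definite everywhere: convex.

convex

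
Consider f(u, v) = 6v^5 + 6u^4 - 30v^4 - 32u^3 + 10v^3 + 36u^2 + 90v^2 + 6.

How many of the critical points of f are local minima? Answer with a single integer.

4

f separates as a function of u plus a function of v, so ∇f=0 decouples.
∂f/∂u = 24u(u - 3)(u - 1) = 0 at u ∈ {0, 1, 3}; ∂f/∂v = 30v(v - 3)(v - 2)(v + 1) = 0 at v ∈ {-1, 0, 2, 3}.
The Hessian is diagonal: diag(f_uu, f_vv). Second derivatives: f_uu(0)=72, f_uu(1)=-48, f_uu(3)=144; f_vv(-1)=-360, f_vv(0)=180, f_vv(2)=-180, f_vv(3)=360.
Local minima occur where both diagonal entries positive: (0, 0), (0, 3), (3, 0), (3, 3). Count: 4.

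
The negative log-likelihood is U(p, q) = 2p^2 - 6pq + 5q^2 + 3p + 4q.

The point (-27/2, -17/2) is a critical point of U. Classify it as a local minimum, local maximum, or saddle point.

The Hessian of U is constant: H = [[4, -6], [-6, 10]].
det(H) = 4·10 − (-6)² = 4.
det(H) > 0 and tr(H) = 14 > 0, so H is positive definite and the point is a local minimum.

local minimum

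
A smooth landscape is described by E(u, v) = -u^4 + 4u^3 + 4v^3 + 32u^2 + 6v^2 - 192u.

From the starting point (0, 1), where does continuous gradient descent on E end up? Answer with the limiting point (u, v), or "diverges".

E is separable, so gradient descent decouples: u follows -∂E/∂u, v follows -∂E/∂v.
∂E/∂u = -4(u - 4)(u - 3)(u + 4); at u=0 this is -192, so u increases.
∂E/∂v = 12v(v + 1); at v=1 this is 24, so v decreases.
u converges to its nearest critical value 3 (a local min of the u-part); v converges to 0. The iterate converges to (3, 0).

(3, 0)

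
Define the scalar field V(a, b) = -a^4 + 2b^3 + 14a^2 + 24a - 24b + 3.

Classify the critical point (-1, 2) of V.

local minimum

The mixed partial ∂²V/∂a∂b is 0, so the Hessian at any point is diag(V_aa, V_bb) = diag(4(-3a^2 + 7), 12b).
At (-1, 2): H = diag(16, 24).
Both eigenvalues are positive, so H is positive definite: a local minimum.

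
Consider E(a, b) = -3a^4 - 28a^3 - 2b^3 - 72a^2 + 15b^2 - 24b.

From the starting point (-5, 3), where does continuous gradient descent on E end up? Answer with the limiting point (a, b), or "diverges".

E is separable, so gradient descent decouples: a follows -∂E/∂a, b follows -∂E/∂b.
∂E/∂a = -12a(a + 3)(a + 4); at a=-5 this is 120, so a decreases.
∂E/∂b = -6(b - 4)(b - 1); at b=3 this is 12, so b decreases.
The a-coordinate has no critical point in that direction and runs off to infinity.

diverges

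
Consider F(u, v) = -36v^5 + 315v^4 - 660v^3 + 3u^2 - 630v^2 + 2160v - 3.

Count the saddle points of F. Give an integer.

2

F separates as a function of u plus a function of v, so ∇F=0 decouples.
∂F/∂u = 6u = 0 at u ∈ {0}; ∂F/∂v = -180(v - 4)(v - 3)(v - 1)(v + 1) = 0 at v ∈ {-1, 1, 3, 4}.
The Hessian is diagonal: diag(F_uu, F_vv). Second derivatives: F_uu(0)=6; F_vv(-1)=7200, F_vv(1)=-2160, F_vv(3)=1440, F_vv(4)=-2700.
Saddle points occur where the two diagonal entries have opposite signs: (0, 1), (0, 4). Count: 2.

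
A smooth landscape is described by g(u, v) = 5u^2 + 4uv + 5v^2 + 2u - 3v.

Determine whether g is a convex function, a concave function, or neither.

convex

g is quadratic, so its Hessian is the constant matrix H = [[10, 4], [4, 10]].
det(H) = 84, tr(H) = 20.
det(H) > 0 and tr(H) > 0, so H is positive definite everywhere: convex.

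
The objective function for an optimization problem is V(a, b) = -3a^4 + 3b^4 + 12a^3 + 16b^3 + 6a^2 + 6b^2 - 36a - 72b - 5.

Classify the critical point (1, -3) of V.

The mixed partial ∂²V/∂a∂b is 0, so the Hessian at any point is diag(V_aa, V_bb) = diag(12(-3a^2 + 6a + 1), 12(3b^2 + 8b + 1)).
At (1, -3): H = diag(48, 48).
Both eigenvalues are positive, so H is positive definite: a local minimum.

local minimum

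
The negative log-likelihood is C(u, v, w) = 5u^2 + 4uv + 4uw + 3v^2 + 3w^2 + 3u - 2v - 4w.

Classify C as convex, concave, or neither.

convex

C is quadratic, so its Hessian is the constant matrix H = [[10, 4, 4], [4, 6, 0], [4, 0, 6]].
Leading principal minors: 10, 44, 168.
All positive ⇒ H ≻ 0 ⇒ convex.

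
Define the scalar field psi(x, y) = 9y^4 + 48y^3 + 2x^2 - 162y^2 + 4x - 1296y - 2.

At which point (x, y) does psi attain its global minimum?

(-1, 3)

psi(x,y) separates as P(x) + Q(y) − 2, so its minimum is min P + min Q − 2.
P'(x) = 4x + 4 vanishes at x ∈ {-1}; Q'(y) = 36(y - 3)(y + 3)(y + 4) vanishes at y ∈ {-4, -3, 3}.
Local minima of P (where P''>0): P(-1)=-2. Local minima of Q: Q(-4)=1824, Q(3)=-3321.
So the global minimum of psi is P(-1) + Q(3) − 2 = -2 − 3321 − 2 = -3325, attained at (-1, 3).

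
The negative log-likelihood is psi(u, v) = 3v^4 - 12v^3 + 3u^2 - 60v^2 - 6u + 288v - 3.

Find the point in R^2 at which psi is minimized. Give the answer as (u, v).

psi(u,v) separates as P(u) + Q(v) − 3, so its minimum is min P + min Q − 3.
P'(u) = 6u - 6 vanishes at u ∈ {1}; Q'(v) = 12(v - 4)(v - 2)(v + 3) vanishes at v ∈ {-3, 2, 4}.
Local minima of P (where P''>0): P(1)=-3. Local minima of Q: Q(-3)=-837, Q(4)=192.
So the global minimum of psi is P(1) + Q(-3) − 3 = -3 − 837 − 3 = -843, attained at (1, -3).

(1, -3)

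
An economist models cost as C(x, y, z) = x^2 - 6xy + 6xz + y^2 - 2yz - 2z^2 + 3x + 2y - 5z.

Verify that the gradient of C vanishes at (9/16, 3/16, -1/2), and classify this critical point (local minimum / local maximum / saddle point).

saddle point

∇C = (2x - 6y + 6z + 3, -6x + 2y - 2z + 2, 6x - 2y - 4z - 5); substituting (9/16, 3/16, -1/2) gives ∇C = (0, 0, 0), so (9/16, 3/16, -1/2) is indeed a critical point.
The Hessian is constant: H = [[2, -6, 6], [-6, 2, -2], [6, -2, -4]].
Leading principal minors: Δ₁ = 2, Δ₂ = -32, Δ₃ = 192.
The minors fit neither the all-positive nor the alternating-sign pattern, so H is indefinite: a saddle point.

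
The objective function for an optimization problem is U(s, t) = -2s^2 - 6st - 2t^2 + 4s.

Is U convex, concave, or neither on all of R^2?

neither

U is quadratic, so its Hessian is the constant matrix H = [[-4, -6], [-6, -4]].
det(H) = -20, tr(H) = -8.
det(H) < 0, so H is indefinite: neither convex nor concave.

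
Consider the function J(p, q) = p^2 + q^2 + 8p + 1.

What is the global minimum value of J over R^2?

-15

J(p,q) separates as A(p) + B(q) + 1, so its minimum is min A + min B + 1.
A'(p) = 2p + 8 vanishes at p ∈ {-4}; B'(q) = 2q vanishes at q ∈ {0}.
Local minima of A (where A''>0): A(-4)=-16. Local minima of B: B(0)=0.
So the global minimum of J is A(-4) + B(0) + 1 = -16 + 0 + 1 = -15, attained at (-4, 0).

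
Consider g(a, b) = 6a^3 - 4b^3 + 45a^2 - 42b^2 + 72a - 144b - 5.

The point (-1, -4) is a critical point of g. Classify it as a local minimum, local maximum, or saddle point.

The mixed partial ∂²g/∂a∂b is 0, so the Hessian at any point is diag(g_aa, g_bb) = diag(18(2a + 5), -12(2b + 7)).
At (-1, -4): H = diag(54, 12).
Both eigenvalues are positive, so H is positive definite: a local minimum.

local minimum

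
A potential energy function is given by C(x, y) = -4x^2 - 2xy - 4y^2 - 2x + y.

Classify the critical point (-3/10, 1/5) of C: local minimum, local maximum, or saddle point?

The Hessian of C is constant: H = [[-8, -2], [-2, -8]].
det(H) = (-8)·(-8) − (-2)² = 60.
det(H) > 0 and tr(H) = -16 < 0, so H is negative definite and the point is a local maximum.

local maximum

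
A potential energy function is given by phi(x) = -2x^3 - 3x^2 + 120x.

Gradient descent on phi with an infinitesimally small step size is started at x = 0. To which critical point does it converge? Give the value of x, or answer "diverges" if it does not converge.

-5

phi'(x) = -6(x - 4)(x + 5), so phi'(0) = 120.
Gradient descent moves in the -phi' direction, i.e. x is decreasing.
The nearest critical point in that direction is x = -5, where phi'' = 54 > 0 (a local minimum). The iterate converges there.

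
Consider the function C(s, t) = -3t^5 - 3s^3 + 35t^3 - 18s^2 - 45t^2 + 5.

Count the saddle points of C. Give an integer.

C separates as a function of s plus a function of t, so ∇C=0 decouples.
∂C/∂s = -9s(s + 4) = 0 at s ∈ {-4, 0}; ∂C/∂t = -15t(t - 2)(t - 1)(t + 3) = 0 at t ∈ {-3, 0, 1, 2}.
The Hessian is diagonal: diag(C_ss, C_tt). Second derivatives: C_ss(-4)=36, C_ss(0)=-36; C_tt(-3)=900, C_tt(0)=-90, C_tt(1)=60, C_tt(2)=-150.
Saddle points occur where the two diagonal entries have opposite signs: (-4, 0), (-4, 2), (0, -3), (0, 1). Count: 4.

4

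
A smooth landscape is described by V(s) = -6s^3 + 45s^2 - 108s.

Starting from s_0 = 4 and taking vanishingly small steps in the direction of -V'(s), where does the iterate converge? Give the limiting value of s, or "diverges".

diverges

V'(s) = -18(s - 3)(s - 2), so V'(4) = -36.
Gradient descent moves in the -V' direction, i.e. s is increasing.
There is no critical point above s=4, and V' keeps the same sign, so the iterate runs off to +∞.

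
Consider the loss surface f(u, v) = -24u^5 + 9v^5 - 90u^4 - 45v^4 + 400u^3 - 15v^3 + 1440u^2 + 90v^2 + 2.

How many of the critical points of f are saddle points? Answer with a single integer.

f separates as a function of u plus a function of v, so ∇f=0 decouples.
∂f/∂u = -120u(u - 3)(u + 2)(u + 4) = 0 at u ∈ {-4, -2, 0, 3}; ∂f/∂v = 45v(v - 4)(v - 1)(v + 1) = 0 at v ∈ {-1, 0, 1, 4}.
The Hessian is diagonal: diag(f_uu, f_vv). Second derivatives: f_uu(-4)=6720, f_uu(-2)=-2400, f_uu(0)=2880, f_uu(3)=-12600; f_vv(-1)=-450, f_vv(0)=180, f_vv(1)=-270, f_vv(4)=2700.
Saddle points occur where the two diagonal entries have opposite signs: (-4, -1), (-4, 1), (-2, 0), (-2, 4), (0, -1), (0, 1), (3, 0), (3, 4). Count: 8.

8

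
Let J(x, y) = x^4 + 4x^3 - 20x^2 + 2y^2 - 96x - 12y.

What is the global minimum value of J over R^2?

J(x,y) separates as P(x) + Q(y), so its minimum is min P + min Q.
P'(x) = 4(x - 3)(x + 2)(x + 4) vanishes at x ∈ {-4, -2, 3}; Q'(y) = 4y - 12 vanishes at y ∈ {3}.
Local minima of P (where P''>0): P(-4)=64, P(3)=-279. Local minima of Q: Q(3)=-18.
So the global minimum of J is P(3) + Q(3) = -279 − 18 = -297, attained at (3, 3).

-297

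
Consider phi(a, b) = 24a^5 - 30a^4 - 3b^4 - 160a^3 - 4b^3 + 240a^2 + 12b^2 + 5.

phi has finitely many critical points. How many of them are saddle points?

phi separates as a function of a plus a function of b, so ∇phi=0 decouples.
∂phi/∂a = 120a(a - 2)(a - 1)(a + 2) = 0 at a ∈ {-2, 0, 1, 2}; ∂phi/∂b = -12b(b - 1)(b + 2) = 0 at b ∈ {-2, 0, 1}.
The Hessian is diagonal: diag(phi_aa, phi_bb). Second derivatives: phi_aa(-2)=-2880, phi_aa(0)=480, phi_aa(1)=-360, phi_aa(2)=960; phi_bb(-2)=-72, phi_bb(0)=24, phi_bb(1)=-36.
Saddle points occur where the two diagonal entries have opposite signs: (-2, 0), (0, -2), (0, 1), (1, 0), (2, -2), (2, 1). Count: 6.

6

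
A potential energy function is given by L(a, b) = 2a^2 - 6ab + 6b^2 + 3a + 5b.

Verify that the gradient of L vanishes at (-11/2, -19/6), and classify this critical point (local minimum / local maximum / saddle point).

∇L = (4a - 6b + 3, -6a + 12b + 5); substituting (-11/2, -19/6) gives ∇L = (0, 0), so (-11/2, -19/6) is indeed a critical point.
The Hessian of L is constant: H = [[4, -6], [-6, 12]].
det(H) = 4·12 − (-6)² = 12.
det(H) > 0 and tr(H) = 16 > 0, so H is positive definite and the point is a local minimum.

local minimum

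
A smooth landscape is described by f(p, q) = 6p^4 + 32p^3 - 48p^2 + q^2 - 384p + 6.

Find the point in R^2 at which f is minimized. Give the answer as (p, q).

(2, 0)

f(p,q) separates as A(p) + B(q) + 6, so its minimum is min A + min B + 6.
A'(p) = 24(p - 2)(p + 2)(p + 4) vanishes at p ∈ {-4, -2, 2}; B'(q) = 2q vanishes at q ∈ {0}.
Local minima of A (where A''>0): A(-4)=256, A(2)=-608. Local minima of B: B(0)=0.
So the global minimum of f is A(2) + B(0) + 6 = -608 + 0 + 6 = -602, attained at (2, 0).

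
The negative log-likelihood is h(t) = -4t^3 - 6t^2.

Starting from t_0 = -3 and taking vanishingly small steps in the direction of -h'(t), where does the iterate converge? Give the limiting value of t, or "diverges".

-1

h'(t) = -12t(t + 1), so h'(-3) = -72.
Gradient descent moves in the -h' direction, i.e. t is increasing.
The nearest critical point in that direction is t = -1, where h'' = 12 > 0 (a local minimum). The iterate converges there.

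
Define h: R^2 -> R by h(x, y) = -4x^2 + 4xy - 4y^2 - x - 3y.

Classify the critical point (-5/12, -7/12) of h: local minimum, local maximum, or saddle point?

The Hessian of h is constant: H = [[-8, 4], [4, -8]].
det(H) = (-8)·(-8) − 4² = 48.
det(H) > 0 and tr(H) = -16 < 0, so H is negative definite and the point is a local maximum.

local maximum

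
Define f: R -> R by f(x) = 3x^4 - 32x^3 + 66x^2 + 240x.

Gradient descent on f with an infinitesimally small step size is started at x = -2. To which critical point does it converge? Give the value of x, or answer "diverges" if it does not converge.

-1

f'(x) = 12(x - 5)(x - 4)(x + 1), so f'(-2) = -504.
Gradient descent moves in the -f' direction, i.e. x is increasing.
The nearest critical point in that direction is x = -1, where f'' = 360 > 0 (a local minimum). The iterate converges there.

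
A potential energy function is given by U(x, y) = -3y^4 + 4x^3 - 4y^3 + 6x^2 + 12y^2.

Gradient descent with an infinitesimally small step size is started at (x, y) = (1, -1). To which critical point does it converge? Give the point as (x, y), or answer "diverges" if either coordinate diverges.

U is separable, so gradient descent decouples: x follows -∂U/∂x, y follows -∂U/∂y.
∂U/∂x = 12x(x + 1); at x=1 this is 24, so x decreases.
∂U/∂y = -12y(y - 1)(y + 2); at y=-1 this is -24, so y increases.
x converges to its nearest critical value 0 (a local min of the x-part); y converges to 0. The iterate converges to (0, 0).

(0, 0)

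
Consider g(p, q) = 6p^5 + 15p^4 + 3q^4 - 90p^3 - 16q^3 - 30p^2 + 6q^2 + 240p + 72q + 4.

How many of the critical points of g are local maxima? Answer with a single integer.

g separates as a function of p plus a function of q, so ∇g=0 decouples.
∂g/∂p = 30(p - 2)(p - 1)(p + 1)(p + 4) = 0 at p ∈ {-4, -1, 1, 2}; ∂g/∂q = 12(q - 3)(q - 2)(q + 1) = 0 at q ∈ {-1, 2, 3}.
The Hessian is diagonal: diag(g_pp, g_qq). Second derivatives: g_pp(-4)=-2700, g_pp(-1)=540, g_pp(1)=-300, g_pp(2)=540; g_qq(-1)=144, g_qq(2)=-36, g_qq(3)=48.
Local maxima occur where both diagonal entries negative: (-4, 2), (1, 2). Count: 2.

2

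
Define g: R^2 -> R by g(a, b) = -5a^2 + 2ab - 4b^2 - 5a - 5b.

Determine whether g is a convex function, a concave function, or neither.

g is quadratic, so its Hessian is the constant matrix H = [[-10, 2], [2, -8]].
det(H) = 76, tr(H) = -18.
det(H) > 0 and tr(H) < 0, so H is negative definite everywhere: concave.

concave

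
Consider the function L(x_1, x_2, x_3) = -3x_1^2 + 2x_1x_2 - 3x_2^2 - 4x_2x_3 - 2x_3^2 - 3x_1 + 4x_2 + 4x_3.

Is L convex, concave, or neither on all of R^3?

L is quadratic, so its Hessian is the constant matrix H = [[-6, 2, 0], [2, -6, -4], [0, -4, -4]].
Leading principal minors: -6, 32, -32.
Signs alternate −, +, − ⇒ H ≺ 0 ⇒ concave.

concave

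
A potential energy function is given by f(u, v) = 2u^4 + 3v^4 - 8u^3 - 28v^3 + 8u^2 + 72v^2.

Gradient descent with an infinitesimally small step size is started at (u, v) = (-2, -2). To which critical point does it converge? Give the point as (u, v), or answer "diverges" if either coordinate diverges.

f is separable, so gradient descent decouples: u follows -∂f/∂u, v follows -∂f/∂v.
∂f/∂u = 8u(u - 2)(u - 1); at u=-2 this is -192, so u increases.
∂f/∂v = 12v(v - 4)(v - 3); at v=-2 this is -720, so v increases.
u converges to its nearest critical value 0 (a local min of the u-part); v converges to 0. The iterate converges to (0, 0).

(0, 0)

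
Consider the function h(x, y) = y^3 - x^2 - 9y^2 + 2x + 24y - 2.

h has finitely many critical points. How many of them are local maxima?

h separates as a function of x plus a function of y, so ∇h=0 decouples.
∂h/∂x = -2(x - 1) = 0 at x ∈ {1}; ∂h/∂y = 3(y - 4)(y - 2) = 0 at y ∈ {2, 4}.
The Hessian is diagonal: diag(h_xx, h_yy). Second derivatives: h_xx(1)=-2; h_yy(2)=-6, h_yy(4)=6.
Local maxima occur where both diagonal entries negative: (1, 2). Count: 1.

1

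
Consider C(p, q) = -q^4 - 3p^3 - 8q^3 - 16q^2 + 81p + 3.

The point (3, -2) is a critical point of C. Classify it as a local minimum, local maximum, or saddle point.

The mixed partial ∂²C/∂p∂q is 0, so the Hessian at any point is diag(C_pp, C_qq) = diag(-18p, -4(3q^2 + 12q + 8)).
At (3, -2): H = diag(-54, 16).
The eigenvalues have opposite signs, so H is indefinite: a saddle point.

saddle point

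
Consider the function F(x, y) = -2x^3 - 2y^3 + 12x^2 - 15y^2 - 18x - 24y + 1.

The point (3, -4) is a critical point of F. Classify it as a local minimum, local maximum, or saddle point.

The mixed partial ∂²F/∂x∂y is 0, so the Hessian at any point is diag(F_xx, F_yy) = diag(12(-x + 2), -6(2y + 5)).
At (3, -4): H = diag(-12, 18).
The eigenvalues have opposite signs, so H is indefinite: a saddle point.

saddle point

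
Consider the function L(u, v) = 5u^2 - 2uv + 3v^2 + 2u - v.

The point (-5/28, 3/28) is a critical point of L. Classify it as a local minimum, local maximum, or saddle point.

The Hessian of L is constant: H = [[10, -2], [-2, 6]].
det(H) = 10·6 − (-2)² = 56.
det(H) > 0 and tr(H) = 16 > 0, so H is positive definite and the point is a local minimum.

local minimum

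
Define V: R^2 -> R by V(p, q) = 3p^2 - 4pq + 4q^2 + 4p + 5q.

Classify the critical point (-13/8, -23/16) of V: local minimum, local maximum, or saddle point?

The Hessian of V is constant: H = [[6, -4], [-4, 8]].
det(H) = 6·8 − (-4)² = 32.
det(H) > 0 and tr(H) = 14 > 0, so H is positive definite and the point is a local minimum.

local minimum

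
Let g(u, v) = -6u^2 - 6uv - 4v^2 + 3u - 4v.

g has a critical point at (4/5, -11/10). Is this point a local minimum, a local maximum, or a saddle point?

The Hessian of g is constant: H = [[-12, -6], [-6, -8]].
det(H) = (-12)·(-8) − (-6)² = 60.
det(H) > 0 and tr(H) = -20 < 0, so H is negative definite and the point is a local maximum.

local maximum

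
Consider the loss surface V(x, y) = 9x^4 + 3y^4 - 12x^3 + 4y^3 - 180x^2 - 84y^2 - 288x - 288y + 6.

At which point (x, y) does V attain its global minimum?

(4, 4)

V(x,y) separates as P(x) + Q(y) + 6, so its minimum is min P + min Q + 6.
P'(x) = 36(x - 4)(x + 1)(x + 2) vanishes at x ∈ {-2, -1, 4}; Q'(y) = 12(y - 4)(y + 2)(y + 3) vanishes at y ∈ {-3, -2, 4}.
Local minima of P (where P''>0): P(-2)=96, P(4)=-2496. Local minima of Q: Q(-3)=243, Q(4)=-1472.
So the global minimum of V is P(4) + Q(4) + 6 = -2496 − 1472 + 6 = -3962, attained at (4, 4).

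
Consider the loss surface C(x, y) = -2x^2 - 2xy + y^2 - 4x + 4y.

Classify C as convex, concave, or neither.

neither

C is quadratic, so its Hessian is the constant matrix H = [[-4, -2], [-2, 2]].
det(H) = -12, tr(H) = -2.
det(H) < 0, so H is indefinite: neither convex nor concave.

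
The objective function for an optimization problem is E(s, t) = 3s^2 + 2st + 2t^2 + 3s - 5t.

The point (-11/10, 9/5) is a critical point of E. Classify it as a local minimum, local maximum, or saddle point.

The Hessian of E is constant: H = [[6, 2], [2, 4]].
det(H) = 6·4 − 2² = 20.
det(H) > 0 and tr(H) = 10 > 0, so H is positive definite and the point is a local minimum.

local minimum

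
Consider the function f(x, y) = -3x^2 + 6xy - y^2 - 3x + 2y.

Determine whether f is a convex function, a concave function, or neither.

neither

f is quadratic, so its Hessian is the constant matrix H = [[-6, 6], [6, -2]].
det(H) = -24, tr(H) = -8.
det(H) < 0, so H is indefinite: neither convex nor concave.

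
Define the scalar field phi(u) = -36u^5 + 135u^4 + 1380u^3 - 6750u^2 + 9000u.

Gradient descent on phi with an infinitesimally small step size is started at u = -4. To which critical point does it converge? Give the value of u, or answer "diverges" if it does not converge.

-5

phi'(u) = -180(u - 5)(u - 2)(u - 1)(u + 5), so phi'(-4) = 48600.
Gradient descent moves in the -phi' direction, i.e. u is decreasing.
The nearest critical point in that direction is u = -5, where phi'' = 75600 > 0 (a local minimum). The iterate converges there.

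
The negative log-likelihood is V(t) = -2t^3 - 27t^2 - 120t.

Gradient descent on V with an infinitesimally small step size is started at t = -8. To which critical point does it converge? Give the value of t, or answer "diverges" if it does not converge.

-5

V'(t) = -6(t + 4)(t + 5), so V'(-8) = -72.
Gradient descent moves in the -V' direction, i.e. t is increasing.
The nearest critical point in that direction is t = -5, where V'' = 6 > 0 (a local minimum). The iterate converges there.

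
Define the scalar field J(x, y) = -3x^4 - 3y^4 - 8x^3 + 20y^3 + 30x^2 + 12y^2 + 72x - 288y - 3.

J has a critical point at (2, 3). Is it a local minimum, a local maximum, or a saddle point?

The mixed partial ∂²J/∂x∂y is 0, so the Hessian at any point is diag(J_xx, J_yy) = diag(12(-3x^2 - 4x + 5), 12(-3y^2 + 10y + 2)).
At (2, 3): H = diag(-180, 60).
The eigenvalues have opposite signs, so H is indefinite: a saddle point.

saddle point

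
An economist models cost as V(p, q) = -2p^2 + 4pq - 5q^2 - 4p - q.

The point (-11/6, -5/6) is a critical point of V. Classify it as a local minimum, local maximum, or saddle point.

The Hessian of V is constant: H = [[-4, 4], [4, -10]].
det(H) = (-4)·(-10) − 4² = 24.
det(H) > 0 and tr(H) = -14 < 0, so H is negative definite and the point is a local maximum.

local maximum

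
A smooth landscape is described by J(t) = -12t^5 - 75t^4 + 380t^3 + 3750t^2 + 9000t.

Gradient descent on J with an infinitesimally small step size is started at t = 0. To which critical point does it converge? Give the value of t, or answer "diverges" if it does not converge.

-2

J'(t) = -60(t - 5)(t + 2)(t + 3)(t + 5), so J'(0) = 9000.
Gradient descent moves in the -J' direction, i.e. t is decreasing.
The nearest critical point in that direction is t = -2, where J'' = 1260 > 0 (a local minimum). The iterate converges there.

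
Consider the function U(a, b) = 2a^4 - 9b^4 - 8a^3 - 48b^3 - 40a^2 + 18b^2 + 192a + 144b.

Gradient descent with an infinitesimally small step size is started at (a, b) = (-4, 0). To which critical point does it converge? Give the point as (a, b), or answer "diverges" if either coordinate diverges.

(-3, -1)

U is separable, so gradient descent decouples: a follows -∂U/∂a, b follows -∂U/∂b.
∂U/∂a = 8(a - 4)(a - 2)(a + 3); at a=-4 this is -384, so a increases.
∂U/∂b = -36(b - 1)(b + 1)(b + 4); at b=0 this is 144, so b decreases.
a converges to its nearest critical value -3 (a local min of the a-part); b converges to -1. The iterate converges to (-3, -1).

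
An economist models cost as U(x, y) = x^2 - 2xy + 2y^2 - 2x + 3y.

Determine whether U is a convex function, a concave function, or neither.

U is quadratic, so its Hessian is the constant matrix H = [[2, -2], [-2, 4]].
det(H) = 4, tr(H) = 6.
det(H) > 0 and tr(H) > 0, so H is positive definite everywhere: convex.

convex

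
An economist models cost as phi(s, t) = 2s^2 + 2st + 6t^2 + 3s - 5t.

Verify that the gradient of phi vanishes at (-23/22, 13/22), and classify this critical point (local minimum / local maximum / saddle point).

∇phi = (4s + 2t + 3, 2s + 12t - 5); substituting (-23/22, 13/22) gives ∇phi = (0, 0), so (-23/22, 13/22) is indeed a critical point.
The Hessian of phi is constant: H = [[4, 2], [2, 12]].
det(H) = 4·12 − 2² = 44.
det(H) > 0 and tr(H) = 16 > 0, so H is positive definite and the point is a local minimum.

local minimum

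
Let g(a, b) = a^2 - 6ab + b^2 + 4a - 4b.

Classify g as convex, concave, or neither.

neither

g is quadratic, so its Hessian is the constant matrix H = [[2, -6], [-6, 2]].
det(H) = -32, tr(H) = 4.
det(H) < 0, so H is indefinite: neither convex nor concave.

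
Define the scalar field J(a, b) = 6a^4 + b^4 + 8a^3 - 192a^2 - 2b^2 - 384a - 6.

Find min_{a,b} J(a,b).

-2567

J(a,b) separates as P(a) + Q(b) − 6, so its minimum is min P + min Q − 6.
P'(a) = 24(a - 4)(a + 1)(a + 4) vanishes at a ∈ {-4, -1, 4}; Q'(b) = 4b(b - 1)(b + 1) vanishes at b ∈ {-1, 0, 1}.
Local minima of P (where P''>0): P(-4)=-512, P(4)=-2560. Local minima of Q: Q(-1)=-1, Q(1)=-1.
So the global minimum of J is P(4) + Q(-1) − 6 = -2560 − 1 − 6 = -2567, attained at (4, -1).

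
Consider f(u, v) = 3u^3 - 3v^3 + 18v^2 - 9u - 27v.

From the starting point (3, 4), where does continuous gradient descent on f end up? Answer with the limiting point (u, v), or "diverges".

f is separable, so gradient descent decouples: u follows -∂f/∂u, v follows -∂f/∂v.
∂f/∂u = 9(u - 1)(u + 1); at u=3 this is 72, so u decreases.
∂f/∂v = -9(v - 3)(v - 1); at v=4 this is -27, so v increases.
The v-coordinate has no critical point in that direction and runs off to infinity.

diverges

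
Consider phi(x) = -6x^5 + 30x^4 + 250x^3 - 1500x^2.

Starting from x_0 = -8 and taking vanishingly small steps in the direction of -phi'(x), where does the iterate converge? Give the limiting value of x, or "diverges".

phi'(x) = -30x(x - 5)(x - 4)(x + 5), so phi'(-8) = -112320.
Gradient descent moves in the -phi' direction, i.e. x is increasing.
The nearest critical point in that direction is x = -5, where phi'' = 13500 > 0 (a local minimum). The iterate converges there.

-5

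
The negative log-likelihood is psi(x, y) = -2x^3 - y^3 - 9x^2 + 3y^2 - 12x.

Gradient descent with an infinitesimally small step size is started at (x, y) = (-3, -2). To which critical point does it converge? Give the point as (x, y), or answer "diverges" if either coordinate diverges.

psi is separable, so gradient descent decouples: x follows -∂psi/∂x, y follows -∂psi/∂y.
∂psi/∂x = -6(x + 1)(x + 2); at x=-3 this is -12, so x increases.
∂psi/∂y = -3y(y - 2); at y=-2 this is -24, so y increases.
x converges to its nearest critical value -2 (a local min of the x-part); y converges to 0. The iterate converges to (-2, 0).

(-2, 0)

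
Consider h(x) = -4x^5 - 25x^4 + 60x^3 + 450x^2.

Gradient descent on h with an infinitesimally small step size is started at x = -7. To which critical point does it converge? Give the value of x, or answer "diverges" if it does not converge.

h'(x) = -20x(x - 3)(x + 3)(x + 5), so h'(-7) = -11200.
Gradient descent moves in the -h' direction, i.e. x is increasing.
The nearest critical point in that direction is x = -5, where h'' = 1600 > 0 (a local minimum). The iterate converges there.

-5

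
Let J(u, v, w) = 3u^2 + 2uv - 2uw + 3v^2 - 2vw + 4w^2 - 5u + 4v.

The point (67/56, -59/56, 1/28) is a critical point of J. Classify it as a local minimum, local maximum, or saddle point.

The Hessian is constant: H = [[6, 2, -2], [2, 6, -2], [-2, -2, 8]].
Leading principal minors: Δ₁ = 6, Δ₂ = 32, Δ₃ = 224.
All leading minors are positive, so H is positive definite: a local minimum.

local minimum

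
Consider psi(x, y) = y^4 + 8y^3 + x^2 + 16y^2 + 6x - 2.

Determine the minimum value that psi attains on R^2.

psi(x,y) separates as P(x) + Q(y) − 2, so its minimum is min P + min Q − 2.
P'(x) = 2x + 6 vanishes at x ∈ {-3}; Q'(y) = 4y(y + 2)(y + 4) vanishes at y ∈ {-4, -2, 0}.
Local minima of P (where P''>0): P(-3)=-9. Local minima of Q: Q(-4)=0, Q(0)=0.
So the global minimum of psi is P(-3) + Q(-4) − 2 = -9 + 0 − 2 = -11, attained at (-3, -4).

-11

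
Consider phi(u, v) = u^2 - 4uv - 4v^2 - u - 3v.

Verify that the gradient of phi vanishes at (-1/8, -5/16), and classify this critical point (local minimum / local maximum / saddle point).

∇phi = (2u - 4v - 1, -4u - 8v - 3); substituting (-1/8, -5/16) gives ∇phi = (0, 0), so (-1/8, -5/16) is indeed a critical point.
The Hessian of phi is constant: H = [[2, -4], [-4, -8]].
det(H) = 2·(-8) − (-4)² = -32.
Since det(H) < 0, H is indefinite and the critical point is a saddle point.

saddle point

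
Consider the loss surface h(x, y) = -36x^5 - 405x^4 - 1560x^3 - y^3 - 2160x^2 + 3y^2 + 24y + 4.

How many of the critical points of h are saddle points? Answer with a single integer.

h separates as a function of x plus a function of y, so ∇h=0 decouples.
∂h/∂x = -180x(x + 2)(x + 3)(x + 4) = 0 at x ∈ {-4, -3, -2, 0}; ∂h/∂y = -3(y - 4)(y + 2) = 0 at y ∈ {-2, 4}.
The Hessian is diagonal: diag(h_xx, h_yy). Second derivatives: h_xx(-4)=1440, h_xx(-3)=-540, h_xx(-2)=720, h_xx(0)=-4320; h_yy(-2)=18, h_yy(4)=-18.
Saddle points occur where the two diagonal entries have opposite signs: (-4, 4), (-3, -2), (-2, 4), (0, -2). Count: 4.

4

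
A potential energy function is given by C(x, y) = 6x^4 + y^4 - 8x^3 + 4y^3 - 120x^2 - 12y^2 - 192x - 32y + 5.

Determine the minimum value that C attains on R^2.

C(x,y) separates as P(x) + Q(y) + 5, so its minimum is min P + min Q + 5.
P'(x) = 24(x - 4)(x + 1)(x + 2) vanishes at x ∈ {-2, -1, 4}; Q'(y) = 4(y - 2)(y + 1)(y + 4) vanishes at y ∈ {-4, -1, 2}.
Local minima of P (where P''>0): P(-2)=64, P(4)=-1664. Local minima of Q: Q(-4)=-64, Q(2)=-64.
So the global minimum of C is P(4) + Q(-4) + 5 = -1664 − 64 + 5 = -1723, attained at (4, -4).

-1723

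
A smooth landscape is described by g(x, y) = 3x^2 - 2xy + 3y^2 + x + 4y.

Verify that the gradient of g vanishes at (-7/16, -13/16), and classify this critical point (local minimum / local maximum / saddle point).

local minimum

∇g = (6x - 2y + 1, -2x + 6y + 4); substituting (-7/16, -13/16) gives ∇g = (0, 0), so (-7/16, -13/16) is indeed a critical point.
The Hessian of g is constant: H = [[6, -2], [-2, 6]].
det(H) = 6·6 − (-2)² = 32.
det(H) > 0 and tr(H) = 12 > 0, so H is positive definite and the point is a local minimum.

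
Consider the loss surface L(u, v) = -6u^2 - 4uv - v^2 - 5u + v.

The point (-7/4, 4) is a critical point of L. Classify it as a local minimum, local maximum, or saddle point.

The Hessian of L is constant: H = [[-12, -4], [-4, -2]].
det(H) = (-12)·(-2) − (-4)² = 8.
det(H) > 0 and tr(H) = -14 < 0, so H is negative definite and the point is a local maximum.

local maximum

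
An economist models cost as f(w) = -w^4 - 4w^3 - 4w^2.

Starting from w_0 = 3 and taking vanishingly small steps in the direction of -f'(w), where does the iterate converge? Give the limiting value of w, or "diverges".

f'(w) = -4w(w + 1)(w + 2), so f'(3) = -240.
Gradient descent moves in the -f' direction, i.e. w is increasing.
There is no critical point above w=3, and f' keeps the same sign, so the iterate runs off to +∞.

diverges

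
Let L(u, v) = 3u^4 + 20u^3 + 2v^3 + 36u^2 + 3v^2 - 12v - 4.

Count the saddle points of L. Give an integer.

3

L separates as a function of u plus a function of v, so ∇L=0 decouples.
∂L/∂u = 12u(u + 2)(u + 3) = 0 at u ∈ {-3, -2, 0}; ∂L/∂v = 6(v - 1)(v + 2) = 0 at v ∈ {-2, 1}.
The Hessian is diagonal: diag(L_uu, L_vv). Second derivatives: L_uu(-3)=36, L_uu(-2)=-24, L_uu(0)=72; L_vv(-2)=-18, L_vv(1)=18.
Saddle points occur where the two diagonal entries have opposite signs: (-3, -2), (-2, 1), (0, -2). Count: 3.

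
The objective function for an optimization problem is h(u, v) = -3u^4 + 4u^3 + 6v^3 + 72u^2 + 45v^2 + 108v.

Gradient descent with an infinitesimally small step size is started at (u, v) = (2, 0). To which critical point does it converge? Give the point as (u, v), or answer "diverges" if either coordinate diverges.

(0, -2)

h is separable, so gradient descent decouples: u follows -∂h/∂u, v follows -∂h/∂v.
∂h/∂u = -12u(u - 4)(u + 3); at u=2 this is 240, so u decreases.
∂h/∂v = 18(v + 2)(v + 3); at v=0 this is 108, so v decreases.
u converges to its nearest critical value 0 (a local min of the u-part); v converges to -2. The iterate converges to (0, -2).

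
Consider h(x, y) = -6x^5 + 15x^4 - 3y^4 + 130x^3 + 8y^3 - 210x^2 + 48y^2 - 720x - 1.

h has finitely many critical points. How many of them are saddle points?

h separates as a function of x plus a function of y, so ∇h=0 decouples.
∂h/∂x = -30(x - 4)(x - 2)(x + 1)(x + 3) = 0 at x ∈ {-3, -1, 2, 4}; ∂h/∂y = -12y(y - 4)(y + 2) = 0 at y ∈ {-2, 0, 4}.
The Hessian is diagonal: diag(h_xx, h_yy). Second derivatives: h_xx(-3)=2100, h_xx(-1)=-900, h_xx(2)=900, h_xx(4)=-2100; h_yy(-2)=-144, h_yy(0)=96, h_yy(4)=-288.
Saddle points occur where the two diagonal entries have opposite signs: (-3, -2), (-3, 4), (-1, 0), (2, -2), (2, 4), (4, 0). Count: 6.

6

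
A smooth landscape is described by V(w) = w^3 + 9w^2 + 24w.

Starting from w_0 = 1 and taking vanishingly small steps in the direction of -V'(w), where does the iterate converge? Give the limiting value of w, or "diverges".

V'(w) = 3(w + 2)(w + 4), so V'(1) = 45.
Gradient descent moves in the -V' direction, i.e. w is decreasing.
The nearest critical point in that direction is w = -2, where V'' = 6 > 0 (a local minimum). The iterate converges there.

-2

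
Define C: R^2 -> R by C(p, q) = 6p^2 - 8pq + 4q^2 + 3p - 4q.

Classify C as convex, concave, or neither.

C is quadratic, so its Hessian is the constant matrix H = [[12, -8], [-8, 8]].
det(H) = 32, tr(H) = 20.
det(H) > 0 and tr(H) > 0, so H is positive definite everywhere: convex.

convex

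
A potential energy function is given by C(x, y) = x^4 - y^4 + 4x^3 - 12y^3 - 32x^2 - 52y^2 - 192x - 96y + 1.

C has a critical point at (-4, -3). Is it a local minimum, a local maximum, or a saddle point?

The mixed partial ∂²C/∂x∂y is 0, so the Hessian at any point is diag(C_xx, C_yy) = diag(4(3x^2 + 6x - 16), -4(3y^2 + 18y + 26)).
At (-4, -3): H = diag(32, 4).
Both eigenvalues are positive, so H is positive definite: a local minimum.

local minimum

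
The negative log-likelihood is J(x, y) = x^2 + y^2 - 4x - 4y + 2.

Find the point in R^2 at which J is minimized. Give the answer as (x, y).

J(x,y) separates as P(x) + Q(y) + 2, so its minimum is min P + min Q + 2.
P'(x) = 2x - 4 vanishes at x ∈ {2}; Q'(y) = 2y - 4 vanishes at y ∈ {2}.
Local minima of P (where P''>0): P(2)=-4. Local minima of Q: Q(2)=-4.
So the global minimum of J is P(2) + Q(2) + 2 = -4 − 4 + 2 = -6, attained at (2, 2).

(2, 2)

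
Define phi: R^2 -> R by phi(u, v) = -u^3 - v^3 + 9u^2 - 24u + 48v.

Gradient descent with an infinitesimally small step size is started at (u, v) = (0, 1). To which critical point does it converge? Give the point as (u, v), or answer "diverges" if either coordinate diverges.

phi is separable, so gradient descent decouples: u follows -∂phi/∂u, v follows -∂phi/∂v.
∂phi/∂u = -3(u - 4)(u - 2); at u=0 this is -24, so u increases.
∂phi/∂v = -3(v - 4)(v + 4); at v=1 this is 45, so v decreases.
u converges to its nearest critical value 2 (a local min of the u-part); v converges to -4. The iterate converges to (2, -4).

(2, -4)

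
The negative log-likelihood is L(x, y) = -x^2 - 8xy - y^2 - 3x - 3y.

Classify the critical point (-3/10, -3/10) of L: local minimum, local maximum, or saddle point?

saddle point

The Hessian of L is constant: H = [[-2, -8], [-8, -2]].
det(H) = (-2)·(-2) − (-8)² = -60.
Since det(H) < 0, H is indefinite and the critical point is a saddle point.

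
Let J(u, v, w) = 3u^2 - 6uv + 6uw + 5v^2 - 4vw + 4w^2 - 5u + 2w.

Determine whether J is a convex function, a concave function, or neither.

J is quadratic, so its Hessian is the constant matrix H = [[6, -6, 6], [-6, 10, -4], [6, -4, 8]].
Leading principal minors: 6, 24, 24.
All positive ⇒ H ≻ 0 ⇒ convex.

convex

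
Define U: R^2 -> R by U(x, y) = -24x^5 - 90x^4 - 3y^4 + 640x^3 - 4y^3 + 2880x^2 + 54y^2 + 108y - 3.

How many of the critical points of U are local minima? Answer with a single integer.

U separates as a function of x plus a function of y, so ∇U=0 decouples.
∂U/∂x = -120x(x - 4)(x + 3)(x + 4) = 0 at x ∈ {-4, -3, 0, 4}; ∂U/∂y = -12(y - 3)(y + 1)(y + 3) = 0 at y ∈ {-3, -1, 3}.
The Hessian is diagonal: diag(U_xx, U_yy). Second derivatives: U_xx(-4)=3840, U_xx(-3)=-2520, U_xx(0)=5760, U_xx(4)=-26880; U_yy(-3)=-144, U_yy(-1)=96, U_yy(3)=-288.
Local minima occur where both diagonal entries positive: (-4, -1), (0, -1). Count: 2.

2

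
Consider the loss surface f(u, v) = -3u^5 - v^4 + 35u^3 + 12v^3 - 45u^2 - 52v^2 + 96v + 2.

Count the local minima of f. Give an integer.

2

f separates as a function of u plus a function of v, so ∇f=0 decouples.
∂f/∂u = -15u(u - 2)(u - 1)(u + 3) = 0 at u ∈ {-3, 0, 1, 2}; ∂f/∂v = -4(v - 4)(v - 3)(v - 2) = 0 at v ∈ {2, 3, 4}.
The Hessian is diagonal: diag(f_uu, f_vv). Second derivatives: f_uu(-3)=900, f_uu(0)=-90, f_uu(1)=60, f_uu(2)=-150; f_vv(2)=-8, f_vv(3)=4, f_vv(4)=-8.
Local minima occur where both diagonal entries positive: (-3, 3), (1, 3). Count: 2.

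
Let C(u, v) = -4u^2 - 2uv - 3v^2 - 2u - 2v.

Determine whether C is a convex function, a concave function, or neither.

concave

C is quadratic, so its Hessian is the constant matrix H = [[-8, -2], [-2, -6]].
det(H) = 44, tr(H) = -14.
det(H) > 0 and tr(H) < 0, so H is negative definite everywhere: concave.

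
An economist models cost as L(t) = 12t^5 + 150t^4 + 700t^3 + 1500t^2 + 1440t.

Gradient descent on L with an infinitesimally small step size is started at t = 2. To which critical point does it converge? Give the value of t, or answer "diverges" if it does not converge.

-1

L'(t) = 60(t + 1)(t + 2)(t + 3)(t + 4), so L'(2) = 21600.
Gradient descent moves in the -L' direction, i.e. t is decreasing.
The nearest critical point in that direction is t = -1, where L'' = 360 > 0 (a local minimum). The iterate converges there.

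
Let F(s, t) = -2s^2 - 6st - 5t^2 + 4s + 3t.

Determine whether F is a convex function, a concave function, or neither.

F is quadratic, so its Hessian is the constant matrix H = [[-4, -6], [-6, -10]].
det(H) = 4, tr(H) = -14.
det(H) > 0 and tr(H) < 0, so H is negative definite everywhere: concave.

concave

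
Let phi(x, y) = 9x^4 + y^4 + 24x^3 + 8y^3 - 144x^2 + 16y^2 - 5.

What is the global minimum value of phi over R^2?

phi(x,y) separates as P(x) + Q(y) − 5, so its minimum is min P + min Q − 5.
P'(x) = 36x(x - 2)(x + 4) vanishes at x ∈ {-4, 0, 2}; Q'(y) = 4y(y + 2)(y + 4) vanishes at y ∈ {-4, -2, 0}.
Local minima of P (where P''>0): P(-4)=-1536, P(2)=-240. Local minima of Q: Q(-4)=0, Q(0)=0.
So the global minimum of phi is P(-4) + Q(-4) − 5 = -1536 + 0 − 5 = -1541, attained at (-4, -4).

-1541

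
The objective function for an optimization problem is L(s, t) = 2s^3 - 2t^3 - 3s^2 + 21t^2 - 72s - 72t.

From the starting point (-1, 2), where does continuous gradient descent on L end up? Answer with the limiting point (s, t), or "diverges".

(4, 3)

L is separable, so gradient descent decouples: s follows -∂L/∂s, t follows -∂L/∂t.
∂L/∂s = 6(s - 4)(s + 3); at s=-1 this is -60, so s increases.
∂L/∂t = -6(t - 4)(t - 3); at t=2 this is -12, so t increases.
s converges to its nearest critical value 4 (a local min of the s-part); t converges to 3. The iterate converges to (4, 3).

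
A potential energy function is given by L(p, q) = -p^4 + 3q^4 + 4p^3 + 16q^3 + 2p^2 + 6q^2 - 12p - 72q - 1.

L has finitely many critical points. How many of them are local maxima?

L separates as a function of p plus a function of q, so ∇L=0 decouples.
∂L/∂p = -4(p - 3)(p - 1)(p + 1) = 0 at p ∈ {-1, 1, 3}; ∂L/∂q = 12(q - 1)(q + 2)(q + 3) = 0 at q ∈ {-3, -2, 1}.
The Hessian is diagonal: diag(L_pp, L_qq). Second derivatives: L_pp(-1)=-32, L_pp(1)=16, L_pp(3)=-32; L_qq(-3)=48, L_qq(-2)=-36, L_qq(1)=144.
Local maxima occur where both diagonal entries negative: (-1, -2), (3, -2). Count: 2.

2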